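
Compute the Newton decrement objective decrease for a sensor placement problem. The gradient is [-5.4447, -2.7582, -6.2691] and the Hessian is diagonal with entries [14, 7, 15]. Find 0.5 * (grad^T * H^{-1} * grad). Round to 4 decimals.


Step 1: H is diagonal, so H^(-1) * g = [-0.3889, -0.394, -0.4179].
Step 2: g^T H^(-1) g = sum_i g_i^2 / H_ii
  = (-5.4447)^2/14 + (-2.7582)^2/7 + (-6.2691)^2/15
  = 2.1175 + 1.0868 + 2.6201 = 5.8244
Step 3: Objective decrease = 0.5 * g^T H^(-1) g = 2.9122


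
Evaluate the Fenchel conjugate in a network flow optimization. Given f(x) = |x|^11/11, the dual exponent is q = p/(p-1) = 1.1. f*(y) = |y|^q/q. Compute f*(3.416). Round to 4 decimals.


The conjugate exponent q satisfies 1/p + 1/q = 1.
p = 11, so q = 11/(11 - 1) = 1.1
|y|^q = 3.416^1.1 = 3.8625
f*(3.416) = 3.8625 / 1.1 = 3.5114


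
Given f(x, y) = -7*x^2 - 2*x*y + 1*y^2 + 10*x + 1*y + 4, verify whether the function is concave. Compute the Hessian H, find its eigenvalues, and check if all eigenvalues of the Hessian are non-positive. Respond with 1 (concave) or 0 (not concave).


The Hessian of f(x,y) = -7*x^2 - 2*x*y + 1*y^2 + 10*x + 1*y + 4 is:
H = [[-14, -2], [-2, 2]]
Trace = -14 + 2 = -12
Determinant = -14*2 - (-2)^2 = -32
Discriminant = (-12)^2 - 4*-32 = 272.0
Eigenvalues: lambda_1 = -14.2462, lambda_2 = 2.2462
The function is not concave.

0


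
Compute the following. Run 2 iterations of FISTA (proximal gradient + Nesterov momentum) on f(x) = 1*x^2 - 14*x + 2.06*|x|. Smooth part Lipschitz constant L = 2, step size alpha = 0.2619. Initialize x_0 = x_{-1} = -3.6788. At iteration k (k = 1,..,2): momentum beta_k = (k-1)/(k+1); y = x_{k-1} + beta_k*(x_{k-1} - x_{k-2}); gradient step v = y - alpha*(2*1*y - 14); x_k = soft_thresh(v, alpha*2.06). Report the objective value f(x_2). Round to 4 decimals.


FISTA on f(x) = 1*x^2 - 14*x + 2.06*|x|
L = 2, alpha = 0.2619
Iteration 1: beta = 0.0, y = -3.6788 + 0.0*(-3.6788 + 3.6788) = -3.6788
  grad(y) = -21.3576, v = y - alpha*grad = 1.9148
  prox(v) = soft_thresh(1.9148, 0.5395) = 1.3752
Iteration 2: beta = 0.3333, y = 1.3752 + 0.3333*(1.3752 + 3.6788) = 3.0599
  grad(y) = -7.8802, v = y - alpha*grad = 5.1237
  prox(v) = soft_thresh(5.1237, 0.5395) = 4.5842
f(x_2) = 1*4.5842^2 - 14*4.5842 + 2.06*|4.5842| = -33.7205


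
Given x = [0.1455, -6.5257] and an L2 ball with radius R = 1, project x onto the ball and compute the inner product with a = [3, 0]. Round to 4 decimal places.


Step 1: Compute ||x|| (intermediates to 6 decimals).
||x|| = sqrt(0.1455^2 + (-6.5257)^2) = 6.527322
Step 2: Project.
Since ||x|| > R, scale = R/||x|| = 1/6.527322 = 0.153202, proj(x) = scale * x
proj(x) = [0.022291, -0.99975]
Step 3: Dot product.
a^T * proj(x) = 3*0.022291 + 0*(-0.99975) = 0.0669


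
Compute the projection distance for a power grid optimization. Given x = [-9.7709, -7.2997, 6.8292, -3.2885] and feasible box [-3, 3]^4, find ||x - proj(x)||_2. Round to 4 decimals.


Project each component onto [-3, 3].
clip(-9.7709) = -3.0, clip(-7.2997) = -3.0, clip(6.8292) = 3.0, clip(-3.2885) = -3.0
Projection = [-3.0, -3.0, 3.0, -3.0]
Squared diffs: [45.8451, 18.4874, 14.6628, 0.0832]
Distance = sqrt(79.0785) = 8.8926


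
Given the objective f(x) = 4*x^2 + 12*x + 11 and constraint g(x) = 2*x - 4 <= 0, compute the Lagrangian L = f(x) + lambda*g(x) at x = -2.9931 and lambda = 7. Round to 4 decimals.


Step 1: Evaluate f(x).
f(-2.9931) = 4*(-2.9931)^2 + 12*(-2.9931) + 11 = 10.9174
Step 2: Evaluate g(x).
g(-2.9931) = 2*-2.9931 - 4 = -9.9862
Step 3: Compute Lagrangian.
L = 10.9174 + 7*-9.9862 = -58.986


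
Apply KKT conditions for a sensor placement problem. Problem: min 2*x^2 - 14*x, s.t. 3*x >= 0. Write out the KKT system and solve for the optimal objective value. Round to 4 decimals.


Step 1: Try lambda = 0 (constraint inactive).
Stationarity: 2*2*x - 14 = 0
x* = 14/(2*2) = 3.5
Check constraint: 3*3.5 = 10.5 >= 0 -- satisfied.
Step 2: Compute optimal value.
f(x*) = 2*3.5^2 - 14*3.5 = -24.5


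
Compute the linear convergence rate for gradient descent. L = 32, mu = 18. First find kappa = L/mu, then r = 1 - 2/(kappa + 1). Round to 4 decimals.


Step 1: Compute the condition number.
kappa = L/mu = 32/18 = 1.7778
Step 2: Compute the convergence rate.
r = 1 - 2/(kappa + 1) = 1 - 2*mu/(L + mu) = (L - mu)/(L + mu) = 14/50 = 0.28


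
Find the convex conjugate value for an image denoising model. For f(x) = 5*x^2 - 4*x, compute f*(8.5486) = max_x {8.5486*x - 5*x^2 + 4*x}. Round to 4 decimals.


f*(y) = sup_x {y*x - a*x^2 - b*x} = sup_x {(y-b)*x - a*x^2}
FOC: (y - b) - 2a*x = 0 => x* = (y - b)/(2a)
x* = (8.5486 + 4)/(2*5) = 1.2549
f*(8.5486) = (y-b)^2/(4a) = (8.5486 + 4)^2/(4*5)
= 157.4674/20 = 7.8734


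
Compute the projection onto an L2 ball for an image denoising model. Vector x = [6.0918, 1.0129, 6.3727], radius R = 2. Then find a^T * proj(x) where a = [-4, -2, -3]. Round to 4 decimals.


Step 1: Compute ||x|| (intermediates to 6 decimals).
||x|| = sqrt(6.0918^2 + 1.0129^2 + 6.3727^2) = 8.873967
Step 2: Project.
Since ||x|| > R, scale = R/||x|| = 2/8.873967 = 0.225378, proj(x) = scale * x
proj(x) = [1.372958, 0.228285, 1.436266]
Step 3: Dot product.
a^T * proj(x) = -4*1.372958 - 2*0.228285 - 3*1.436266 = -10.2572


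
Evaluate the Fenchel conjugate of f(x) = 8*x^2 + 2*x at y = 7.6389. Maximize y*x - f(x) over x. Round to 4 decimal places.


f*(y) = sup_x {y*x - a*x^2 - b*x} = sup_x {(y-b)*x - a*x^2}
FOC: (y - b) - 2a*x = 0 => x* = (y - b)/(2a)
x* = (7.6389 - 2)/(2*8) = 0.3524
f*(7.6389) = (y-b)^2/(4a) = (7.6389 - 2)^2/(4*8)
= 31.7972/32 = 0.9937


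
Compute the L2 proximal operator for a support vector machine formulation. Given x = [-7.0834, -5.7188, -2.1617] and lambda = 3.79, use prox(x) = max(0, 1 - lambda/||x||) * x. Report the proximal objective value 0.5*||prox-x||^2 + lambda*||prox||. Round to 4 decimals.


Step 1: Compute ||x||.
||x|| = 9.3569
Step 2: Compute scaling factor.
scale = max(0, 1 - 3.79/9.3569) = 0.595
Step 3: prox(x) = [-4.2143, -3.4024, -1.2861]
||prox(x)|| = 5.5669
Step 4: Proximal objective.
0.5*||prox-x||^2 = 7.1821
lambda*||prox|| = 21.0986
Total = 28.2807


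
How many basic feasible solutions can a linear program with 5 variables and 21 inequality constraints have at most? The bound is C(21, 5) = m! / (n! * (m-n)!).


Each vertex corresponds to some choice of n active constraints out of m, so the number of vertices is at most C(m, n) = m! / (n!(m-n)!).
m = 21, n = 5
Numerator: 21 * 20 * 19 * 18 * 17
Denominator: 5! = 120
C(21, 5) = 20349


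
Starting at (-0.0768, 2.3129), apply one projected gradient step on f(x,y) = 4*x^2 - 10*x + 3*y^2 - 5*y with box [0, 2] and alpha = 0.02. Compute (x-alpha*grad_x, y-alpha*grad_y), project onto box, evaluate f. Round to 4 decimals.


Step 1: Compute gradient at (-0.0768, 2.3129).
grad_x = 2*4*-0.0768 - 10 = -10.6144
grad_y = 2*3*2.3129 - 5 = 8.8774
Step 2: Gradient step.
x_raw = -0.0768 - 0.02*-10.6144 = 0.1355
y_raw = 2.3129 - 0.02*8.8774 = 2.1354
Step 3: Project onto [0, 2].
x_proj = clip(0.1355) = 0.1355
y_proj = clip(2.1354) = 2.0
Step 4: Evaluate f.
f(0.1355, 2.0) = 0.7185


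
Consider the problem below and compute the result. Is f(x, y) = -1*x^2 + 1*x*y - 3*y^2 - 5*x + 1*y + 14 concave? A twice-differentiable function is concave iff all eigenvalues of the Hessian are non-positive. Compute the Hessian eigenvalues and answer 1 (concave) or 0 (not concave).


The Hessian of f(x,y) = -1*x^2 + 1*x*y - 3*y^2 - 5*x + 1*y + 14 is:
H = [[-2, 1], [1, -6]]
Trace = -2 - 6 = -8
Determinant = -2*-6 - (1)^2 = 11
Discriminant = (-8)^2 - 4*11 = 20.0
Eigenvalues: lambda_1 = -6.2361, lambda_2 = -1.7639
The function is concave.

1


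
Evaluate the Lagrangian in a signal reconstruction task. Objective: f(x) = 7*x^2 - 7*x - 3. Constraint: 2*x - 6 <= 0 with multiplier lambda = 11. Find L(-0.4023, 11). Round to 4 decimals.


Step 1: Evaluate f(x).
f(-0.4023) = 7*(-0.4023)^2 - 7*(-0.4023) - 3 = 0.949
Step 2: Evaluate g(x).
g(-0.4023) = 2*-0.4023 - 6 = -6.8046
Step 3: Compute Lagrangian.
L = 0.949 + 11*-6.8046 = -73.9016


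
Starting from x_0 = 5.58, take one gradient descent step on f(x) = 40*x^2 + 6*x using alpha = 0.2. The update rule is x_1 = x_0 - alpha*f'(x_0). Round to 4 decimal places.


We compute the gradient at x_0 and apply the update.
f'(x) = 80*x + 6
f'(5.58) = 80*5.58 + 6 = 452.4
x_1 = 5.58 - 0.2*452.4 = -84.9


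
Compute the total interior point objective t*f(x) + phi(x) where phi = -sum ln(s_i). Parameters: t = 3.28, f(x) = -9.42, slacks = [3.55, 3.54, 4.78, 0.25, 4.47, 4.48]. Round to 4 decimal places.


Step 1: Compute log-barrier.
ln values: [1.2669, 1.2641, 1.5644, -1.3863, 1.4974, 1.4996]
phi = -(1.2669 + 1.2641 + 1.5644 - 1.3863 + 1.4974 + 1.4996) = -5.7062
Step 2: Compute augmented objective.
t*f(x) = 3.28*-9.42 = -30.8976
Total = -30.8976 - 5.7062 = -36.6038


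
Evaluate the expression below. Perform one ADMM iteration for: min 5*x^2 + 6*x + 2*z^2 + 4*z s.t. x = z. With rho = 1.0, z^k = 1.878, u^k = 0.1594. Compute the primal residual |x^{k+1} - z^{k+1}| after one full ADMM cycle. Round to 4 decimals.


ADMM iteration with rho = 1.0, z^k = 1.878, u^k = 0.1594
Step 1: x-update.
Minimize 5*x^2 + 6*x + (1.0/2)*(x - 1.878 + 0.1594)^2
FOC: (2*5 + 1.0)*x = -6 + 1.0*(1.878 - 0.1594)
x^{k+1} = -0.3892
Step 2: z-update.
Minimize 2*z^2 + 4*z + (1.0/2)*(-0.3892 - z + 0.1594)^2
FOC: (2*2 + 1.0)*z = -4 + 1.0*(-0.3892 + 0.1594)
z^{k+1} = -0.846
Step 3: u-update.
u^{k+1} = 0.1594 - 0.3892 + 0.846 = 0.6161
Step 4: Primal residual = |-0.3892 + 0.846| = 0.4567


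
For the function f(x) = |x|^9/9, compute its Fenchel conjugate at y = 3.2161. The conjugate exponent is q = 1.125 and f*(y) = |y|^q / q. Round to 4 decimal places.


The conjugate exponent q satisfies 1/p + 1/q = 1.
p = 9, so q = 9/(9 - 1) = 1.125
|y|^q = 3.2161^1.125 = 3.7217
f*(3.2161) = 3.7217 / 1.125 = 3.3082


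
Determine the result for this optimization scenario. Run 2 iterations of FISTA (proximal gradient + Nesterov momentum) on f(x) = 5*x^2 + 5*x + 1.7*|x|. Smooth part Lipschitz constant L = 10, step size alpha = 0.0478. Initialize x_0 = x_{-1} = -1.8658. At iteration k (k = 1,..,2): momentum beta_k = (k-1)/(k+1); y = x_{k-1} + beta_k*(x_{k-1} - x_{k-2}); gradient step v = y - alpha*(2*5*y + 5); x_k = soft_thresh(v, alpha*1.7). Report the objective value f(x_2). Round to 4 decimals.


FISTA on f(x) = 5*x^2 + 5*x + 1.7*|x|
L = 10, alpha = 0.0478
Iteration 1: beta = 0.0, y = -1.8658 + 0.0*(-1.8658 + 1.8658) = -1.8658
  grad(y) = -13.658, v = y - alpha*grad = -1.2129
  prox(v) = soft_thresh(-1.2129, 0.0813) = -1.1317
Iteration 2: beta = 0.3333, y = -1.1317 + 0.3333*(-1.1317 + 1.8658) = -0.887
  grad(y) = -3.8698, v = y - alpha*grad = -0.702
  prox(v) = soft_thresh(-0.702, 0.0813) = -0.6207
f(x_2) = 5*(-0.6207)^2 + 5*(-0.6207) + 1.7*|-0.6207| = -0.1218


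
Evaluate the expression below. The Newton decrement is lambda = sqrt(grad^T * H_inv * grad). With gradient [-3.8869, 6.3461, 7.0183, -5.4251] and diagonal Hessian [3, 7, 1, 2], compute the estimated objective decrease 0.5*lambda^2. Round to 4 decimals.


Step 1: H is diagonal, so H^(-1) * g = [-1.2956, 0.9066, 7.0183, -2.7126].
Step 2: g^T H^(-1) g = sum_i g_i^2 / H_ii
  = (-3.8869)^2/3 + (6.3461)^2/7 + (7.0183)^2/1 + (-5.4251)^2/2
  = 5.036 + 5.7533 + 49.2565 + 14.7159 = 74.7617
Step 3: Objective decrease = 0.5 * g^T H^(-1) g = 37.3808


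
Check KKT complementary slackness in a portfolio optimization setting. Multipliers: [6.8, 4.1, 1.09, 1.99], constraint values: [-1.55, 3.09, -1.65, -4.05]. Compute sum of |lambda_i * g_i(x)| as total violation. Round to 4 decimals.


KKT complementary slackness check:
lambda_1 * g_1 = 6.8 * -1.55 = -10.54
lambda_2 * g_2 = 4.1 * 3.09 = 12.669
lambda_3 * g_3 = 1.09 * -1.65 = -1.7985
lambda_4 * g_4 = 1.99 * -4.05 = -8.0595
Total violation = 10.54 + 12.669 + 1.7985 + 8.0595 = 33.067


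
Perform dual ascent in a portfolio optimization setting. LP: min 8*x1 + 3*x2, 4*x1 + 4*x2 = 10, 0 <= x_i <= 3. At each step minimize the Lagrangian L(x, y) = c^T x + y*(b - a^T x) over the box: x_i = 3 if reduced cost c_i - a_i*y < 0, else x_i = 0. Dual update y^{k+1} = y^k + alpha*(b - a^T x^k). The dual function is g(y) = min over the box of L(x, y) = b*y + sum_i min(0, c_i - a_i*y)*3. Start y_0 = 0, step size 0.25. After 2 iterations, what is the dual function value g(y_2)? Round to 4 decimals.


Dual ascent for LP: min 8*x1 + 3*x2, 4*x1 + 4*x2 = 10, 0 <= x_i <= 3
Step 1: y^k = 0.0, reduced costs: (8.0, 3.0)
  x^k = (0.0, 0.0), subgradient = b - a^T x = 10.0
  y^{k+1} = 0.0 + 0.25*10.0 = 2.5
Step 2: y^k = 2.5, reduced costs: (-2.0, -7.0)
  x^k = (3.0, 3.0), subgradient = b - a^T x = -14.0
  y^{k+1} = 2.5 + 0.25*-14.0 = -1.0
Dual objective at y_2 = -1.0: reduced costs (12.0, 7.0), box minimizer x = (0.0, 0.0)
g(y_2) = b*y + (c1 - a1*y)*x1 + (c2 - a2*y)*x2 = 10*(-1.0) + 12.0*0.0 + 7.0*0.0 = -10.0 + 0.0 + 0.0 = -10.0


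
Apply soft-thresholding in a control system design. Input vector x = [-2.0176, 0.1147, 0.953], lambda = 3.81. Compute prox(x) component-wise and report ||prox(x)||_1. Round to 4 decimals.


Soft-thresholding with lambda = 3.81:
prox(-2.0176) = sign(-2.0176)*max(|-2.0176| - 3.81, 0) = 0.0
prox(0.1147) = sign(0.1147)*max(|0.1147| - 3.81, 0) = 0.0
prox(0.953) = sign(0.953)*max(|0.953| - 3.81, 0) = 0.0
prox(x) = [0.0, 0.0, 0.0]
||prox(x)||_1 = 0.0 + 0.0 + 0.0 = 0.0


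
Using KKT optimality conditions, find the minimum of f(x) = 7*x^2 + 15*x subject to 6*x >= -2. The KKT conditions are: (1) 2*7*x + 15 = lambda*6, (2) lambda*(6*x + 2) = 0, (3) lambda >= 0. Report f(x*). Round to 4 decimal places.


Step 1: Try lambda = 0 (constraint inactive).
x_unc = -15/(2*7) = -1.0714
Check: 6*-1.0714 = -6.4284 < -2 -- violated!
Step 2: Constraint must be active: 6*x = -2
x* = -2/6 = -1/3 = -0.3333 (rounded; the exact value -1/3 is used below)
lambda = (2*7*(-1/3) + 15)/6 = 1.7222
Step 3: Compute optimal value.
f(x*) = 7*(-1/3)^2 + 15*(-1/3) = -4.2222


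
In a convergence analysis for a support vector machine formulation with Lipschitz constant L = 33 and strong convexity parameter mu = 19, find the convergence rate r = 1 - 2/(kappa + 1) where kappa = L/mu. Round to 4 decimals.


Step 1: Compute the condition number.
kappa = L/mu = 33/19 = 1.7368
Step 2: Compute the convergence rate.
r = 1 - 2/(kappa + 1) = 1 - 2*mu/(L + mu) = (L - mu)/(L + mu) = 14/52 = 0.2692


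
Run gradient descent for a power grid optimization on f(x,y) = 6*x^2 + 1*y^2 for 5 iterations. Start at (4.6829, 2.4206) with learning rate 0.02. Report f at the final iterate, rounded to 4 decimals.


Gradient descent on f(x,y) = 6*x^2 + 1*y^2.
Starting point: (4.6829, 2.4206), alpha = 0.02
Step 1: grad_x = 2*6*4.6829 = 56.1948, grad_y = 2*1*2.4206 = 4.8412
  x_1 = 4.6829 - 0.02*56.1948 = 3.559
  y_1 = 2.4206 - 0.02*4.8412 = 2.3238
Step 2: grad_x = 2*6*3.559 = 42.708, grad_y = 2*1*2.3238 = 4.6476
  x_2 = 3.559 - 0.02*42.708 = 2.7048
  y_2 = 2.3238 - 0.02*4.6476 = 2.2308
Step 3: grad_x = 2*6*2.7048 = 32.4581, grad_y = 2*1*2.2308 = 4.4616
  x_3 = 2.7048 - 0.02*32.4581 = 2.0557
  y_3 = 2.2308 - 0.02*4.4616 = 2.1416
Step 4: grad_x = 2*6*2.0557 = 24.6682, grad_y = 2*1*2.1416 = 4.2832
  x_4 = 2.0557 - 0.02*24.6682 = 1.5623
  y_4 = 2.1416 - 0.02*4.2832 = 2.0559
Step 5: grad_x = 2*6*1.5623 = 18.7478, grad_y = 2*1*2.0559 = 4.1119
  x_5 = 1.5623 - 0.02*18.7478 = 1.1874
  y_5 = 2.0559 - 0.02*4.1119 = 1.9737
f(1.1874, 1.9737) = 6*1.1874^2 + 1*1.9737^2 = 12.3544


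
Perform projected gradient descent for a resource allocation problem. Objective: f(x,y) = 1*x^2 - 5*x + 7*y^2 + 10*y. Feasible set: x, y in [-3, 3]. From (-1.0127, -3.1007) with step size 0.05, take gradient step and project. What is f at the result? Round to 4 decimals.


Step 1: Compute gradient at (-1.0127, -3.1007).
grad_x = 2*1*-1.0127 - 5 = -7.0254
grad_y = 2*7*-3.1007 + 10 = -33.4098
Step 2: Gradient step.
x_raw = -1.0127 - 0.05*-7.0254 = -0.6614
y_raw = -3.1007 - 0.05*-33.4098 = -1.4302
Step 3: Project onto [-3, 3].
x_proj = clip(-0.6614) = -0.6614
y_proj = clip(-1.4302) = -1.4302
Step 4: Evaluate f.
f(-0.6614, -1.4302) = 3.761


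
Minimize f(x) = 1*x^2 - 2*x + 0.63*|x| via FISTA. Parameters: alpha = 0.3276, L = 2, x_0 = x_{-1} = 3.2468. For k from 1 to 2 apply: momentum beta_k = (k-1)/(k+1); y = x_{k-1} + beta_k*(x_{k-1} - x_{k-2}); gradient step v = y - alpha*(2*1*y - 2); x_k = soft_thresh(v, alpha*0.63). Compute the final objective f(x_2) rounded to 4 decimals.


FISTA on f(x) = 1*x^2 - 2*x + 0.63*|x|
L = 2, alpha = 0.3276
Iteration 1: beta = 0.0, y = 3.2468 + 0.0*(3.2468 - 3.2468) = 3.2468
  grad(y) = 4.4936, v = y - alpha*grad = 1.7747
  prox(v) = soft_thresh(1.7747, 0.2064) = 1.5683
Iteration 2: beta = 0.3333, y = 1.5683 + 0.3333*(1.5683 - 3.2468) = 1.0088
  grad(y) = 0.0176, v = y - alpha*grad = 1.003
  prox(v) = soft_thresh(1.003, 0.2064) = 0.7967
f(x_2) = 1*0.7967^2 - 2*0.7967 + 0.63*|0.7967| = -0.4568


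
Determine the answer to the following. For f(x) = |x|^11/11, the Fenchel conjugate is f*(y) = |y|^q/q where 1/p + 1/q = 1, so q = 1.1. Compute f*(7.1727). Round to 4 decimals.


The conjugate exponent q satisfies 1/p + 1/q = 1.
p = 11, so q = 11/(11 - 1) = 1.1
|y|^q = 7.1727^1.1 = 8.7348
f*(7.1727) = 8.7348 / 1.1 = 7.9407


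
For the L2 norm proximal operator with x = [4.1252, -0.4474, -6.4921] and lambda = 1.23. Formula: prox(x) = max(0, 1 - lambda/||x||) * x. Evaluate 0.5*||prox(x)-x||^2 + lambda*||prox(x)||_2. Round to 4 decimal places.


Step 1: Compute ||x||.
||x|| = 7.7049
Step 2: Compute scaling factor.
scale = max(0, 1 - 1.23/7.7049) = 0.8404
Step 3: prox(x) = [3.4667, -0.376, -5.4557]
||prox(x)|| = 6.4749
Step 4: Proximal objective.
0.5*||prox-x||^2 = 0.7565
lambda*||prox|| = 7.9641
Total = 8.7205


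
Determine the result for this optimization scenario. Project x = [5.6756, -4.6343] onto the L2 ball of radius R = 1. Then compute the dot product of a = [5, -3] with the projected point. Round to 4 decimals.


Step 1: Compute ||x|| (intermediates to 6 decimals).
||x|| = sqrt(5.6756^2 + (-4.6343)^2) = 7.32729
Step 2: Project.
Since ||x|| > R, scale = R/||x|| = 1/7.32729 = 0.136476, proj(x) = scale * x
proj(x) = [0.774583, -0.632471]
Step 3: Dot product.
a^T * proj(x) = 5*0.774583 - 3*(-0.632471) = 5.7703


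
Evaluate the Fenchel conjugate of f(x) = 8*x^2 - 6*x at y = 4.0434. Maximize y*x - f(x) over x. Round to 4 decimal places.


f*(y) = sup_x {y*x - a*x^2 - b*x} = sup_x {(y-b)*x - a*x^2}
FOC: (y - b) - 2a*x = 0 => x* = (y - b)/(2a)
x* = (4.0434 + 6)/(2*8) = 0.6277
f*(4.0434) = (y-b)^2/(4a) = (4.0434 + 6)^2/(4*8)
= 100.8699/32 = 3.1522


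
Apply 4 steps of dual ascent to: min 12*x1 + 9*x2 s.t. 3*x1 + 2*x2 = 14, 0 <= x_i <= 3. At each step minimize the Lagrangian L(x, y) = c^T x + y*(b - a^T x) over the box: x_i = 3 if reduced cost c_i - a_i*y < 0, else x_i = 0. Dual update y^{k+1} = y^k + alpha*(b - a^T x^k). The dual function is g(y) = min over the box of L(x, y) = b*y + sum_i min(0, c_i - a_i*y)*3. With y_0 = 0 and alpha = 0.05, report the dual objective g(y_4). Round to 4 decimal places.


Dual ascent for LP: min 12*x1 + 9*x2, 3*x1 + 2*x2 = 14, 0 <= x_i <= 3
Step 1: y^k = 0.0, reduced costs: (12.0, 9.0)
  x^k = (0.0, 0.0), subgradient = b - a^T x = 14.0
  y^{k+1} = 0.0 + 0.05*14.0 = 0.7
Step 2: y^k = 0.7, reduced costs: (9.9, 7.6)
  x^k = (0.0, 0.0), subgradient = b - a^T x = 14.0
  y^{k+1} = 0.7 + 0.05*14.0 = 1.4
Step 3: y^k = 1.4, reduced costs: (7.8, 6.2)
  x^k = (0.0, 0.0), subgradient = b - a^T x = 14.0
  y^{k+1} = 1.4 + 0.05*14.0 = 2.1
Step 4: y^k = 2.1, reduced costs: (5.7, 4.8)
  x^k = (0.0, 0.0), subgradient = b - a^T x = 14.0
  y^{k+1} = 2.1 + 0.05*14.0 = 2.8
Dual objective at y_4 = 2.8: reduced costs (3.6, 3.4), box minimizer x = (0.0, 0.0)
g(y_4) = b*y + (c1 - a1*y)*x1 + (c2 - a2*y)*x2 = 14*2.8 + 3.6*0.0 + 3.4*0.0 = 39.2 + 0.0 + 0.0 = 39.2


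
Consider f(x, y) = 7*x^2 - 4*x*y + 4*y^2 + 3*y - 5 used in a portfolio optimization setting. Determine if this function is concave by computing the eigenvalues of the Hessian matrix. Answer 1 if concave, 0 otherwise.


The Hessian of f(x,y) = 7*x^2 - 4*x*y + 4*y^2 + 3*y - 5 is:
H = [[14, -4], [-4, 8]]
Trace = 14 + 8 = 22
Determinant = 14*8 - (-4)^2 = 96
Discriminant = (22)^2 - 4*96 = 100.0
Eigenvalues: lambda_1 = 6.0, lambda_2 = 16.0
The function is not concave.

0


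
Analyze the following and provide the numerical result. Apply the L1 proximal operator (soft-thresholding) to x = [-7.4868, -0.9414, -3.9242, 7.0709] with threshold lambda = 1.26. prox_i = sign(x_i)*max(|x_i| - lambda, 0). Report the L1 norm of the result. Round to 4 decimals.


Soft-thresholding with lambda = 1.26:
prox(-7.4868) = sign(-7.4868)*max(|-7.4868| - 1.26, 0) = -6.2268
prox(-0.9414) = sign(-0.9414)*max(|-0.9414| - 1.26, 0) = 0.0
prox(-3.9242) = sign(-3.9242)*max(|-3.9242| - 1.26, 0) = -2.6642
prox(7.0709) = sign(7.0709)*max(|7.0709| - 1.26, 0) = 5.8109
prox(x) = [-6.2268, 0.0, -2.6642, 5.8109]
||prox(x)||_1 = 6.2268 + 0.0 + 2.6642 + 5.8109 = 14.7019


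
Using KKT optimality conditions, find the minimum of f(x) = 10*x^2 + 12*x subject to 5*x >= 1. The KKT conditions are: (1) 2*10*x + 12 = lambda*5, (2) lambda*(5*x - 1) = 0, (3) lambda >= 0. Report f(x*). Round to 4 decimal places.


Step 1: Try lambda = 0 (constraint inactive).
x_unc = -12/(2*10) = -0.6
Check: 5*-0.6 = -3.0 < 1 -- violated!
Step 2: Constraint must be active: 5*x = 1
x* = 1/5 = 0.2
lambda = (2*10*0.2 + 12)/5 = 3.2
Step 3: Compute optimal value.
f(x*) = 10*0.2^2 + 12*0.2 = 2.8


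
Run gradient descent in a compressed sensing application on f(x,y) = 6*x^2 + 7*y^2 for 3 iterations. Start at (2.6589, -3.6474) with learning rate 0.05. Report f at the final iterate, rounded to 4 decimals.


Gradient descent on f(x,y) = 6*x^2 + 7*y^2.
Starting point: (2.6589, -3.6474), alpha = 0.05
Step 1: grad_x = 2*6*2.6589 = 31.9068, grad_y = 2*7*-3.6474 = -51.0636
  x_1 = 2.6589 - 0.05*31.9068 = 1.0636
  y_1 = -3.6474 - 0.05*-51.0636 = -1.0942
Step 2: grad_x = 2*6*1.0636 = 12.7627, grad_y = 2*7*-1.0942 = -15.3191
  x_2 = 1.0636 - 0.05*12.7627 = 0.4254
  y_2 = -1.0942 - 0.05*-15.3191 = -0.3283
Step 3: grad_x = 2*6*0.4254 = 5.1051, grad_y = 2*7*-0.3283 = -4.5957
  x_3 = 0.4254 - 0.05*5.1051 = 0.1702
  y_3 = -0.3283 - 0.05*-4.5957 = -0.0985
f(0.1702, -0.0985) = 6*0.1702^2 + 7*(-0.0985)^2 = 0.2416


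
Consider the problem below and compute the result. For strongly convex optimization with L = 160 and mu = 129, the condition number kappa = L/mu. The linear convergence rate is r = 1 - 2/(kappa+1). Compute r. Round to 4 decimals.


Step 1: Compute the condition number.
kappa = L/mu = 160/129 = 1.2403
Step 2: Compute the convergence rate.
r = 1 - 2/(kappa + 1) = 1 - 2*mu/(L + mu) = (L - mu)/(L + mu) = 31/289 = 0.1073


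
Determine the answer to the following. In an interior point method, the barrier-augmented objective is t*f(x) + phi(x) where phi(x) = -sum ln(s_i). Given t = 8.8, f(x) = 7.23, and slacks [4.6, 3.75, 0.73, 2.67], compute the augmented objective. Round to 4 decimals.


Step 1: Compute log-barrier.
ln values: [1.5261, 1.3218, -0.3147, 0.9821]
phi = -(1.5261 + 1.3218 - 0.3147 + 0.9821) = -3.5152
Step 2: Compute augmented objective.
t*f(x) = 8.8*7.23 = 63.624
Total = 63.624 - 3.5152 = 60.1088


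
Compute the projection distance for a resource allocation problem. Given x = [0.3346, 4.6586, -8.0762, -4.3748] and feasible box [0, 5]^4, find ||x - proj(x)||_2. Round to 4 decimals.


Project each component onto [0, 5].
clip(0.3346) = 0.3346, clip(4.6586) = 4.6586, clip(-8.0762) = 0.0, clip(-4.3748) = 0.0
Projection = [0.3346, 4.6586, 0.0, 0.0]
Squared diffs: [0.0, 0.0, 65.225, 19.1389]
Distance = sqrt(84.3639) = 9.185


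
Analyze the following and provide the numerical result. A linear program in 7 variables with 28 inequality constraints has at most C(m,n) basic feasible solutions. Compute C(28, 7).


Each vertex corresponds to some choice of n active constraints out of m, so the number of vertices is at most C(m, n) = m! / (n!(m-n)!).
m = 28, n = 7
Numerator: 28 * 27 * 26 * 25 * 24 * 23 * 22
Denominator: 7! = 5040
C(28, 7) = 1184040


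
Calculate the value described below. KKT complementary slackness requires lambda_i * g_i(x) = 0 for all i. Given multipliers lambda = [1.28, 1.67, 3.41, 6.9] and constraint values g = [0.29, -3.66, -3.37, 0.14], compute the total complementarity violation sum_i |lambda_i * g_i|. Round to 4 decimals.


KKT complementary slackness check:
lambda_1 * g_1 = 1.28 * 0.29 = 0.3712
lambda_2 * g_2 = 1.67 * -3.66 = -6.1122
lambda_3 * g_3 = 3.41 * -3.37 = -11.4917
lambda_4 * g_4 = 6.9 * 0.14 = 0.966
Total violation = 0.3712 + 6.1122 + 11.4917 + 0.966 = 18.9411


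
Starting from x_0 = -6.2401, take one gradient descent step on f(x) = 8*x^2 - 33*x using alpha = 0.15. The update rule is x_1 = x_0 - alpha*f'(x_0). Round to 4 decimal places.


We compute the gradient at x_0 and apply the update.
f'(x) = 16*x - 33
f'(-6.2401) = 16*-6.2401 - 33 = -132.8416
x_1 = -6.2401 - 0.15*-132.8416 = 13.6861


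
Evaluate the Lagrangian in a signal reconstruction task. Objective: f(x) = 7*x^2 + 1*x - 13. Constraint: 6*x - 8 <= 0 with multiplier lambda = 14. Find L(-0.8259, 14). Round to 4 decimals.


Step 1: Evaluate f(x).
f(-0.8259) = 7*(-0.8259)^2 + 1*(-0.8259) - 13 = -9.0511
Step 2: Evaluate g(x).
g(-0.8259) = 6*-0.8259 - 8 = -12.9554
Step 3: Compute Lagrangian.
L = -9.0511 + 14*-12.9554 = -190.4267


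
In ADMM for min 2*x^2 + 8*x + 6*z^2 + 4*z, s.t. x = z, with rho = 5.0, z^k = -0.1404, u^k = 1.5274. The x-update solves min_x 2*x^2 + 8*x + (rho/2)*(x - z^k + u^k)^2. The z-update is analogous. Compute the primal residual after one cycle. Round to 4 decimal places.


ADMM iteration with rho = 5.0, z^k = -0.1404, u^k = 1.5274
Step 1: x-update.
Minimize 2*x^2 + 8*x + (5.0/2)*(x + 0.1404 + 1.5274)^2
FOC: (2*2 + 5.0)*x = -8 + 5.0*(-0.1404 - 1.5274)
x^{k+1} = -1.8154
Step 2: z-update.
Minimize 6*z^2 + 4*z + (5.0/2)*(-1.8154 - z + 1.5274)^2
FOC: (2*6 + 5.0)*z = -4 + 5.0*(-1.8154 + 1.5274)
z^{k+1} = -0.32
Step 3: u-update.
u^{k+1} = 1.5274 - 1.8154 + 0.32 = 0.032
Step 4: Primal residual = |-1.8154 + 0.32| = 1.4954


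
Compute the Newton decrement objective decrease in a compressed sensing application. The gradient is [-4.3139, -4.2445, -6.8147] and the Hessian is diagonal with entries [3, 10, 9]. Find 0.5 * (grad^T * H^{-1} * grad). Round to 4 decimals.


Step 1: H is diagonal, so H^(-1) * g = [-1.438, -0.4245, -0.7572].
Step 2: g^T H^(-1) g = sum_i g_i^2 / H_ii
  = (-4.3139)^2/3 + (-4.2445)^2/10 + (-6.8147)^2/9
  = 6.2032 + 1.8016 + 5.16 = 13.1648
Step 3: Objective decrease = 0.5 * g^T H^(-1) g = 6.5824


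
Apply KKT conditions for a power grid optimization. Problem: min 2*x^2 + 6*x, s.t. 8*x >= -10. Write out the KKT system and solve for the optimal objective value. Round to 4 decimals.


Step 1: Try lambda = 0 (constraint inactive).
x_unc = -6/(2*2) = -1.5
Check: 8*-1.5 = -12.0 < -10 -- violated!
Step 2: Constraint must be active: 8*x = -10
x* = -10/8 = -1.25
lambda = (2*2*(-1.25) + 6)/8 = 0.125
Step 3: Compute optimal value.
f(x*) = 2*(-1.25)^2 + 6*(-1.25) = -4.375


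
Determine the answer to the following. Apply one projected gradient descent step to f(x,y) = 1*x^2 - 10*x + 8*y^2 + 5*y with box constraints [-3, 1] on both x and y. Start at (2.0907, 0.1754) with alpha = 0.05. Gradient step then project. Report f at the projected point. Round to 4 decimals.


Step 1: Compute gradient at (2.0907, 0.1754).
grad_x = 2*1*2.0907 - 10 = -5.8186
grad_y = 2*8*0.1754 + 5 = 7.8064
Step 2: Gradient step.
x_raw = 2.0907 - 0.05*-5.8186 = 2.3816
y_raw = 0.1754 - 0.05*7.8064 = -0.2149
Step 3: Project onto [-3, 1].
x_proj = clip(2.3816) = 1.0
y_proj = clip(-0.2149) = -0.2149
Step 4: Evaluate f.
f(1.0, -0.2149) = -9.7051


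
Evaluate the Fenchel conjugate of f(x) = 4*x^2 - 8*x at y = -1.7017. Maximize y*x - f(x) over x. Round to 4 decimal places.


f*(y) = sup_x {y*x - a*x^2 - b*x} = sup_x {(y-b)*x - a*x^2}
FOC: (y - b) - 2a*x = 0 => x* = (y - b)/(2a)
x* = (-1.7017 + 8)/(2*4) = 0.7873
f*(-1.7017) = (y-b)^2/(4a) = (-1.7017 + 8)^2/(4*4)
= 39.6686/16 = 2.4793


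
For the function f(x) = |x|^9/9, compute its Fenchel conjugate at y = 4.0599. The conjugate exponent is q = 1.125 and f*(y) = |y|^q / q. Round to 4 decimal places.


The conjugate exponent q satisfies 1/p + 1/q = 1.
p = 9, so q = 9/(9 - 1) = 1.125
|y|^q = 4.0599^1.125 = 4.837
f*(4.0599) = 4.837 / 1.125 = 4.2996


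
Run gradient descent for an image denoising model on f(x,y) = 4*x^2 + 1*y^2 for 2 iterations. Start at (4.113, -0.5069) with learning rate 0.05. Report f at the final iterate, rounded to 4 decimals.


Gradient descent on f(x,y) = 4*x^2 + 1*y^2.
Starting point: (4.113, -0.5069), alpha = 0.05
Step 1: grad_x = 2*4*4.113 = 32.904, grad_y = 2*1*-0.5069 = -1.0138
  x_1 = 4.113 - 0.05*32.904 = 2.4678
  y_1 = -0.5069 - 0.05*-1.0138 = -0.4562
Step 2: grad_x = 2*4*2.4678 = 19.7424, grad_y = 2*1*-0.4562 = -0.9124
  x_2 = 2.4678 - 0.05*19.7424 = 1.4807
  y_2 = -0.4562 - 0.05*-0.9124 = -0.4106
f(1.4807, -0.4106) = 4*1.4807^2 + 1*(-0.4106)^2 = 8.9382


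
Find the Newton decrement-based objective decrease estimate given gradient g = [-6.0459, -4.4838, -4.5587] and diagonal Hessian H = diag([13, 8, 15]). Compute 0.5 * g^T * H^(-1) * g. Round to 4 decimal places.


Step 1: H is diagonal, so H^(-1) * g = [-0.4651, -0.5605, -0.3039].
Step 2: g^T H^(-1) g = sum_i g_i^2 / H_ii
  = (-6.0459)^2/13 + (-4.4838)^2/8 + (-4.5587)^2/15
  = 2.8118 + 2.5131 + 1.3854 = 6.7103
Step 3: Objective decrease = 0.5 * g^T H^(-1) g = 3.3551


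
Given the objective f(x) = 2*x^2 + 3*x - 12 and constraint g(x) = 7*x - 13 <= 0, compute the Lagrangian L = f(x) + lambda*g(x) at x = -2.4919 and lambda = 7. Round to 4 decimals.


Step 1: Evaluate f(x).
f(-2.4919) = 2*(-2.4919)^2 + 3*(-2.4919) - 12 = -7.0566
Step 2: Evaluate g(x).
g(-2.4919) = 7*-2.4919 - 13 = -30.4433
Step 3: Compute Lagrangian.
L = -7.0566 + 7*-30.4433 = -220.1597


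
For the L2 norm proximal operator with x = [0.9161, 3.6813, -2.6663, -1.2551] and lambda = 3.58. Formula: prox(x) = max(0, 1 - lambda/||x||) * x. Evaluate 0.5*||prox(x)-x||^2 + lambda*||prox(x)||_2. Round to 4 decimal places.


Step 1: Compute ||x||.
||x|| = 4.8037
Step 2: Compute scaling factor.
scale = max(0, 1 - 3.58/4.8037) = 0.2547
Step 3: prox(x) = [0.2334, 0.9378, -0.6792, -0.3197]
||prox(x)|| = 1.2237
Step 4: Proximal objective.
0.5*||prox-x||^2 = 6.4082
lambda*||prox|| = 4.3808
Total = 10.7891


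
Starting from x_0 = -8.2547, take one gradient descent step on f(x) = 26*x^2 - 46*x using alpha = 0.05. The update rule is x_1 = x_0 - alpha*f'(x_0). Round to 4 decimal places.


We compute the gradient at x_0 and apply the update.
f'(x) = 52*x - 46
f'(-8.2547) = 52*-8.2547 - 46 = -475.2444
x_1 = -8.2547 - 0.05*-475.2444 = 15.5075


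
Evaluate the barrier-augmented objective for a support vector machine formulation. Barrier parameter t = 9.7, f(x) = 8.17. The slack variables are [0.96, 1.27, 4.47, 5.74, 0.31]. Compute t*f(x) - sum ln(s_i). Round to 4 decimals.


Step 1: Compute log-barrier.
ln values: [-0.0408, 0.239, 1.4974, 1.7475, -1.1712]
phi = -(-0.0408 + 0.239 + 1.4974 + 1.7475 - 1.1712) = -2.2719
Step 2: Compute augmented objective.
t*f(x) = 9.7*8.17 = 79.249
Total = 79.249 - 2.2719 = 76.9771


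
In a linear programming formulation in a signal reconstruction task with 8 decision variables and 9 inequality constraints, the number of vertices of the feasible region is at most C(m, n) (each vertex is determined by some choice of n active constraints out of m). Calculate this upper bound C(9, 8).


Each vertex corresponds to some choice of n active constraints out of m, so the number of vertices is at most C(m, n) = m! / (n!(m-n)!).
m = 9, n = 8
Numerator: 9 * 8 * 7 * 6 * 5 * 4 * 3 * 2
Denominator: 8! = 40320
C(9, 8) = 9


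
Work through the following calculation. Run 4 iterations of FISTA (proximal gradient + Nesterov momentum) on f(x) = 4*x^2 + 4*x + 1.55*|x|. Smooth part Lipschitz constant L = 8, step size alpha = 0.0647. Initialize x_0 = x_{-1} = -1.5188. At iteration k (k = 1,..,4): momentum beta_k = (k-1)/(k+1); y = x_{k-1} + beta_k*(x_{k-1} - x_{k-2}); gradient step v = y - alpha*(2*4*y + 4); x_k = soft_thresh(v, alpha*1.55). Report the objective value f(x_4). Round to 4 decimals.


FISTA on f(x) = 4*x^2 + 4*x + 1.55*|x|
L = 8, alpha = 0.0647
Iteration 1: beta = 0.0, y = -1.5188 + 0.0*(-1.5188 + 1.5188) = -1.5188
  grad(y) = -8.1504, v = y - alpha*grad = -0.9915
  prox(v) = soft_thresh(-0.9915, 0.1003) = -0.8912
Iteration 2: beta = 0.3333, y = -0.8912 + 0.3333*(-0.8912 + 1.5188) = -0.682
  grad(y) = -1.4558, v = y - alpha*grad = -0.5878
  prox(v) = soft_thresh(-0.5878, 0.1003) = -0.4875
Iteration 3: beta = 0.5, y = -0.4875 + 0.5*(-0.4875 + 0.8912) = -0.2857
  grad(y) = 1.7147, v = y - alpha*grad = -0.3966
  prox(v) = soft_thresh(-0.3966, 0.1003) = -0.2963
Iteration 4: beta = 0.6, y = -0.2963 + 0.6*(-0.2963 + 0.4875) = -0.1816
  grad(y) = 2.5471, v = y - alpha*grad = -0.3464
  prox(v) = soft_thresh(-0.3464, 0.1003) = -0.2461
f(x_4) = 4*(-0.2461)^2 + 4*(-0.2461) + 1.55*|-0.2461| = -0.3607


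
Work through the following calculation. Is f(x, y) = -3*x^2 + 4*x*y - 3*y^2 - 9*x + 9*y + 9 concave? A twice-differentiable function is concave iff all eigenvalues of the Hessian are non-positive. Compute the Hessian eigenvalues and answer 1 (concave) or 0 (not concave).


The Hessian of f(x,y) = -3*x^2 + 4*x*y - 3*y^2 - 9*x + 9*y + 9 is:
H = [[-6, 4], [4, -6]]
Trace = -6 - 6 = -12
Determinant = -6*-6 - (4)^2 = 20
Discriminant = (-12)^2 - 4*20 = 64.0
Eigenvalues: lambda_1 = -10.0, lambda_2 = -2.0
The function is concave.

1


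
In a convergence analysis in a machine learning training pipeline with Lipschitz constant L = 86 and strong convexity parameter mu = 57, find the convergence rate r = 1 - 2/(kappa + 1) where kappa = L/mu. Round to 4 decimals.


Step 1: Compute the condition number.
kappa = L/mu = 86/57 = 1.5088
Step 2: Compute the convergence rate.
r = 1 - 2/(kappa + 1) = 1 - 2*mu/(L + mu) = (L - mu)/(L + mu) = 29/143 = 0.2028


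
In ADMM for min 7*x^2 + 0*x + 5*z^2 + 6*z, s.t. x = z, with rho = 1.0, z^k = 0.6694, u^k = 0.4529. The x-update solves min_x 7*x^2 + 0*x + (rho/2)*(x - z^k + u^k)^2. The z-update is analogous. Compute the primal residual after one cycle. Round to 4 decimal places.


ADMM iteration with rho = 1.0, z^k = 0.6694, u^k = 0.4529
Step 1: x-update.
Minimize 7*x^2 + 0*x + (1.0/2)*(x - 0.6694 + 0.4529)^2
FOC: (2*7 + 1.0)*x = 0 + 1.0*(0.6694 - 0.4529)
x^{k+1} = 0.0144
Step 2: z-update.
Minimize 5*z^2 + 6*z + (1.0/2)*(0.0144 - z + 0.4529)^2
FOC: (2*5 + 1.0)*z = -6 + 1.0*(0.0144 + 0.4529)
z^{k+1} = -0.503
Step 3: u-update.
u^{k+1} = 0.4529 + 0.0144 + 0.503 = 0.9703
Step 4: Primal residual = |0.0144 + 0.503| = 0.5174


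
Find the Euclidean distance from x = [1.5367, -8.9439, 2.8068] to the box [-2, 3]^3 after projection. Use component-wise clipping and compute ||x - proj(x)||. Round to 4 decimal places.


Project each component onto [-2, 3].
clip(1.5367) = 1.5367, clip(-8.9439) = -2.0, clip(2.8068) = 2.8068
Projection = [1.5367, -2.0, 2.8068]
Squared diffs: [0.0, 48.2177, 0.0]
Distance = sqrt(48.2177) = 6.9439


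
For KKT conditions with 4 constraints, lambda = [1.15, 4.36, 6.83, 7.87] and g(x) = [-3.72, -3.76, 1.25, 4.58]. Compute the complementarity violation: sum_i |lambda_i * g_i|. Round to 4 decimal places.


KKT complementary slackness check:
lambda_1 * g_1 = 1.15 * -3.72 = -4.278
lambda_2 * g_2 = 4.36 * -3.76 = -16.3936
lambda_3 * g_3 = 6.83 * 1.25 = 8.5375
lambda_4 * g_4 = 7.87 * 4.58 = 36.0446
Total violation = 4.278 + 16.3936 + 8.5375 + 36.0446 = 65.2537


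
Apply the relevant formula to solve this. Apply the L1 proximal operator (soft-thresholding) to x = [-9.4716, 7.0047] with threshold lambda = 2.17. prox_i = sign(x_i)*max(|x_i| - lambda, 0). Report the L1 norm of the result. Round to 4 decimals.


Soft-thresholding with lambda = 2.17:
prox(-9.4716) = sign(-9.4716)*max(|-9.4716| - 2.17, 0) = -7.3016
prox(7.0047) = sign(7.0047)*max(|7.0047| - 2.17, 0) = 4.8347
prox(x) = [-7.3016, 4.8347]
||prox(x)||_1 = 7.3016 + 4.8347 = 12.1363


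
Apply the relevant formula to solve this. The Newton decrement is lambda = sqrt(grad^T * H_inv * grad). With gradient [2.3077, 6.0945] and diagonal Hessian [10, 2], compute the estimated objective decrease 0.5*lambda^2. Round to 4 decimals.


Step 1: H is diagonal, so H^(-1) * g = [0.2308, 3.0473].
Step 2: g^T H^(-1) g = sum_i g_i^2 / H_ii
  = (2.3077)^2/10 + (6.0945)^2/2
  = 0.5325 + 18.5715 = 19.104
Step 3: Objective decrease = 0.5 * g^T H^(-1) g = 9.552


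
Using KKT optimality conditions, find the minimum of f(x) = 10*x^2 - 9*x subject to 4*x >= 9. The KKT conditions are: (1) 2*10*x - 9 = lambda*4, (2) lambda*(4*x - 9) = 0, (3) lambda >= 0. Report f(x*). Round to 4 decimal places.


Step 1: Try lambda = 0 (constraint inactive).
x_unc = 9/(2*10) = 0.45
Check: 4*0.45 = 1.8 < 9 -- violated!
Step 2: Constraint must be active: 4*x = 9
x* = 9/4 = 2.25
lambda = (2*10*2.25 - 9)/4 = 9.0
Step 3: Compute optimal value.
f(x*) = 10*2.25^2 - 9*2.25 = 30.375


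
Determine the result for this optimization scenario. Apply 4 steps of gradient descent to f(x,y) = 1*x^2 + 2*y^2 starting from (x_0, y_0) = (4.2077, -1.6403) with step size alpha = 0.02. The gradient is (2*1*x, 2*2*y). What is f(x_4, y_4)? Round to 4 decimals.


Gradient descent on f(x,y) = 1*x^2 + 2*y^2.
Starting point: (4.2077, -1.6403), alpha = 0.02
Step 1: grad_x = 2*1*4.2077 = 8.4154, grad_y = 2*2*-1.6403 = -6.5612
  x_1 = 4.2077 - 0.02*8.4154 = 4.0394
  y_1 = -1.6403 - 0.02*-6.5612 = -1.5091
Step 2: grad_x = 2*1*4.0394 = 8.0788, grad_y = 2*2*-1.5091 = -6.0363
  x_2 = 4.0394 - 0.02*8.0788 = 3.8778
  y_2 = -1.5091 - 0.02*-6.0363 = -1.3883
Step 3: grad_x = 2*1*3.8778 = 7.7556, grad_y = 2*2*-1.3883 = -5.5534
  x_3 = 3.8778 - 0.02*7.7556 = 3.7227
  y_3 = -1.3883 - 0.02*-5.5534 = -1.2773
Step 4: grad_x = 2*1*3.7227 = 7.4454, grad_y = 2*2*-1.2773 = -5.1091
  x_4 = 3.7227 - 0.02*7.4454 = 3.5738
  y_4 = -1.2773 - 0.02*-5.1091 = -1.1751
f(3.5738, -1.1751) = 1*3.5738^2 + 2*(-1.1751)^2 = 15.5337


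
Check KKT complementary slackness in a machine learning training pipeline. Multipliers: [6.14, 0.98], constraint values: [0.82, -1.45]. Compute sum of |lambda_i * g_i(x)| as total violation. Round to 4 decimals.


KKT complementary slackness check:
lambda_1 * g_1 = 6.14 * 0.82 = 5.0348
lambda_2 * g_2 = 0.98 * -1.45 = -1.421
Total violation = 5.0348 + 1.421 = 6.4558


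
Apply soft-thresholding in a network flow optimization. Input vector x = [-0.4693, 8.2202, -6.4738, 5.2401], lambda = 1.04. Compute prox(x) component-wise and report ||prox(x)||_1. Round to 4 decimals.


Soft-thresholding with lambda = 1.04:
prox(-0.4693) = sign(-0.4693)*max(|-0.4693| - 1.04, 0) = 0.0
prox(8.2202) = sign(8.2202)*max(|8.2202| - 1.04, 0) = 7.1802
prox(-6.4738) = sign(-6.4738)*max(|-6.4738| - 1.04, 0) = -5.4338
prox(5.2401) = sign(5.2401)*max(|5.2401| - 1.04, 0) = 4.2001
prox(x) = [0.0, 7.1802, -5.4338, 4.2001]
||prox(x)||_1 = 0.0 + 7.1802 + 5.4338 + 4.2001 = 16.8141


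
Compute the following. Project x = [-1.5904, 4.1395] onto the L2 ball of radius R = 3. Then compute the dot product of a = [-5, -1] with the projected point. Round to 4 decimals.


Step 1: Compute ||x|| (intermediates to 6 decimals).
||x|| = sqrt((-1.5904)^2 + 4.1395^2) = 4.434505
Step 2: Project.
Since ||x|| > R, scale = R/||x|| = 3/4.434505 = 0.676513, proj(x) = scale * x
proj(x) = [-1.075926, 2.800426]
Step 3: Dot product.
a^T * proj(x) = -5*(-1.075926) - 1*2.800426 = 2.5792


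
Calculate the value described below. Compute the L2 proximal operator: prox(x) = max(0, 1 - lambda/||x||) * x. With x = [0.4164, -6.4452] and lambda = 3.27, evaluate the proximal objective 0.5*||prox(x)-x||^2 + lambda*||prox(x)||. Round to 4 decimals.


Step 1: Compute ||x||.
||x|| = 6.4586
Step 2: Compute scaling factor.
scale = max(0, 1 - 3.27/6.4586) = 0.4937
Step 3: prox(x) = [0.2056, -3.182]
||prox(x)|| = 3.1886
Step 4: Proximal objective.
0.5*||prox-x||^2 = 5.3465
lambda*||prox|| = 10.4267
Total = 15.7733
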